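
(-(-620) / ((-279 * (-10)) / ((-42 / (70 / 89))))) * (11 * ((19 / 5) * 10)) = -74404 / 15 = -4960.27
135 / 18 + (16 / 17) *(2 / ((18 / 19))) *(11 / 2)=5639 / 306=18.43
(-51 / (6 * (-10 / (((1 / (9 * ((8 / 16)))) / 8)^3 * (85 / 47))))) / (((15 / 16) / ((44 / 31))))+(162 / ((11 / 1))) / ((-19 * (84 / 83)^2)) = -987753110017 / 1305301064760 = -0.76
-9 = -9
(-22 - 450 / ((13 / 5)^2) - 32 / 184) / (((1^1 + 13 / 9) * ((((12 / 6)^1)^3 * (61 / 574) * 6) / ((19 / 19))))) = -74248335 / 10432708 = -7.12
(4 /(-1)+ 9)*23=115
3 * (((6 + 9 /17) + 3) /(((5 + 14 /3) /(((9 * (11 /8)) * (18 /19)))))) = 34.67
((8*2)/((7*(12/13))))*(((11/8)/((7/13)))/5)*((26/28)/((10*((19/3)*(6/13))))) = 314171/7820400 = 0.04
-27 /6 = -9 /2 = -4.50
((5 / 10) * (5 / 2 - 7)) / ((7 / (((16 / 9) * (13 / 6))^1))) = -26 / 21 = -1.24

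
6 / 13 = 0.46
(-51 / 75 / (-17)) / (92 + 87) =1 / 4475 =0.00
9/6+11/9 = 49/18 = 2.72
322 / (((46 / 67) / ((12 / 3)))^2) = 251384 / 23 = 10929.74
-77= -77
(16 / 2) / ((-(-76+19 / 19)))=8 / 75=0.11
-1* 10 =-10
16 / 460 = 4 / 115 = 0.03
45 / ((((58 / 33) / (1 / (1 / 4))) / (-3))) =-8910 / 29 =-307.24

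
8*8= 64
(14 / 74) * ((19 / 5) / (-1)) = -133 / 185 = -0.72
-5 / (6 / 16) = -40 / 3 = -13.33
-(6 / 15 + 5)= -27 / 5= -5.40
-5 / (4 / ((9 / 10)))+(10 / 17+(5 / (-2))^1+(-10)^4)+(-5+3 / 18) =4076789 / 408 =9992.13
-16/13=-1.23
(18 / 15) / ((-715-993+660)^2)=3 / 2745760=0.00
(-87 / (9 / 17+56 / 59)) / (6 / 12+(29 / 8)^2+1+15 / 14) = -39092928 / 10438837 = -3.74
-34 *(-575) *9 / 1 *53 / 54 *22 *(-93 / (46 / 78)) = -599119950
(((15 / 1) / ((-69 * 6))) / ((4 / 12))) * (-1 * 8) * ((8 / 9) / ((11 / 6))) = 320 / 759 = 0.42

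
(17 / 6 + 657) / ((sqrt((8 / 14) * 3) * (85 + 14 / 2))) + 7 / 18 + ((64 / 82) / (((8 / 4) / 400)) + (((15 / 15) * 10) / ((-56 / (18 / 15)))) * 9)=3959 * sqrt(21) / 3312 + 399223 / 2583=160.04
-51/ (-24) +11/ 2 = 61/ 8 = 7.62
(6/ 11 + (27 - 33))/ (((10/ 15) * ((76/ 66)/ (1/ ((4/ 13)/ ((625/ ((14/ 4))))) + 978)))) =-2945295/ 266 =-11072.54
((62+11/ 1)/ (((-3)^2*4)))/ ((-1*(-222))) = 73/ 7992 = 0.01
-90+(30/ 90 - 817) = -2720/ 3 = -906.67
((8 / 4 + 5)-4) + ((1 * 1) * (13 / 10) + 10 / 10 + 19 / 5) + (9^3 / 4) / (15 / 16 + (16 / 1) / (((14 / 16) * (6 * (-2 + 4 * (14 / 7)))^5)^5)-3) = -42359492801150384451152732456598663856219 / 534412685872983402870375108409892536310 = -79.26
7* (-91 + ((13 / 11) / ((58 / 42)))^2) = -64300054 / 101761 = -631.87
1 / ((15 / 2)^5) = 32 / 759375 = 0.00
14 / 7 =2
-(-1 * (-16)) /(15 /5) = -5.33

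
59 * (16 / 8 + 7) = 531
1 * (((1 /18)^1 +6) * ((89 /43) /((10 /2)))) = 9701 /3870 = 2.51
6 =6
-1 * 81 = -81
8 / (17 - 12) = 8 / 5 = 1.60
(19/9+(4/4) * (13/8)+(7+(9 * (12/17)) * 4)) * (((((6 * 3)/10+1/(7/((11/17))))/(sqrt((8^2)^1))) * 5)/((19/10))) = 124549675/5534928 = 22.50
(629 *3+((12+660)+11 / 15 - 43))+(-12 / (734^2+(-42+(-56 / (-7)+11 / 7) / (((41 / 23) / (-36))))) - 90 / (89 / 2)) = 2914966839341 / 1159165815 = 2514.71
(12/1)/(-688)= -0.02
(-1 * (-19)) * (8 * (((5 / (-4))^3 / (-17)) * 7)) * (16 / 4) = 16625 / 34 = 488.97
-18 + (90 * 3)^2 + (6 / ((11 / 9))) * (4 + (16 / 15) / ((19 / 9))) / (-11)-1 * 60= 837065778 / 11495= 72819.99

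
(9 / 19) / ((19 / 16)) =144 / 361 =0.40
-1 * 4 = -4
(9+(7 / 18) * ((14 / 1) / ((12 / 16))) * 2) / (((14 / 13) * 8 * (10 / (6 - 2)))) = 1651 / 1512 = 1.09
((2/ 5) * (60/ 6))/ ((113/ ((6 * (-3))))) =-72/ 113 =-0.64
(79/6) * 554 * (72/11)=525192/11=47744.73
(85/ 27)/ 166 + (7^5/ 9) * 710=1325885.57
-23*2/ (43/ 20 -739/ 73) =5.77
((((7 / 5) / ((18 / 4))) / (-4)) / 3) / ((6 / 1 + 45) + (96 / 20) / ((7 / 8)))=-49 / 106758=-0.00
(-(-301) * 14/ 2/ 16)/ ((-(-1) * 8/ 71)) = 1168.73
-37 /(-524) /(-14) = -0.01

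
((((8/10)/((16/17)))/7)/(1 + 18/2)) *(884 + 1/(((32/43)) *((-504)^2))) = 122155279067/11379916800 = 10.73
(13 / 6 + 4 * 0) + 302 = 1825 / 6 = 304.17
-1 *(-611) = 611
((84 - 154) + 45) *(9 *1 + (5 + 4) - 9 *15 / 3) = 675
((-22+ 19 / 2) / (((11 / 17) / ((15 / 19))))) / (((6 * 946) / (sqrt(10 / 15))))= -2125 * sqrt(6) / 2372568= -0.00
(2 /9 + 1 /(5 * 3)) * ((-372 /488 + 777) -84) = 365963 /1830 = 199.98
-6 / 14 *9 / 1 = -27 / 7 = -3.86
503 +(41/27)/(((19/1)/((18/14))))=200738/399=503.10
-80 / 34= -40 / 17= -2.35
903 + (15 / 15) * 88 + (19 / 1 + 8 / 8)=1011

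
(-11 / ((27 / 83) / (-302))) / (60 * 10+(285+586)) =275726 / 39717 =6.94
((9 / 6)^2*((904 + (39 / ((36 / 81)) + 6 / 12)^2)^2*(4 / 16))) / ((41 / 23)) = 4003648961103 / 167936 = 23840325.84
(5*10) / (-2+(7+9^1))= 25 / 7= 3.57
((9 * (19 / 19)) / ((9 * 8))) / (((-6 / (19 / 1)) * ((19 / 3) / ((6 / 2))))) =-3 / 16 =-0.19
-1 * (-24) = 24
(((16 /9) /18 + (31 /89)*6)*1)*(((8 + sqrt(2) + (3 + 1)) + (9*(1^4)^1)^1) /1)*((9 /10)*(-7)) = -386561 /1335 -55223*sqrt(2) /4005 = -309.06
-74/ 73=-1.01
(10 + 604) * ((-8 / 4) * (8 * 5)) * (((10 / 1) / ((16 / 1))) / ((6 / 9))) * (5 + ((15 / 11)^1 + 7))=-6769350 / 11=-615395.45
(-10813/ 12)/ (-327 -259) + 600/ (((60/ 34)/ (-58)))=-138660227/ 7032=-19718.46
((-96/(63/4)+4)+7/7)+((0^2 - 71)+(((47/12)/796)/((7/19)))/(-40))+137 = 173590787/2674560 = 64.90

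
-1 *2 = -2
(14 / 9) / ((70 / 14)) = 14 / 45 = 0.31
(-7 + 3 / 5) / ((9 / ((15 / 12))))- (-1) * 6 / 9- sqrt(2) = -1.64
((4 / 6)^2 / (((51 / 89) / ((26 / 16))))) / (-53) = -1157 / 48654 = -0.02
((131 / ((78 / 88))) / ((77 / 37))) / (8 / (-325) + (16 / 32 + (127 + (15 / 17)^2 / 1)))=0.55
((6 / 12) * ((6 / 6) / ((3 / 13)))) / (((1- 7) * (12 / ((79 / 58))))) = -0.04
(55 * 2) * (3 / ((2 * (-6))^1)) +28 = 0.50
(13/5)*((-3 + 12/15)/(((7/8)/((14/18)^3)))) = -56056/18225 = -3.08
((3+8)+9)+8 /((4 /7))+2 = 36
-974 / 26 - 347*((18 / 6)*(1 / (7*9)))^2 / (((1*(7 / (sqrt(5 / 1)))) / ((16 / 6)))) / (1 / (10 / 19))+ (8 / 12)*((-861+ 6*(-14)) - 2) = -26083 / 39 - 27760*sqrt(5) / 175959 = -669.15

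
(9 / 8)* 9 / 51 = 27 / 136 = 0.20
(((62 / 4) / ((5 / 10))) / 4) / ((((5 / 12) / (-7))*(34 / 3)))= -1953 / 170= -11.49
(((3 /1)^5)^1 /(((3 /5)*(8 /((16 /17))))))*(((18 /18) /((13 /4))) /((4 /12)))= 9720 /221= 43.98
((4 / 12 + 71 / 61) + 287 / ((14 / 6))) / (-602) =-22783 / 110166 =-0.21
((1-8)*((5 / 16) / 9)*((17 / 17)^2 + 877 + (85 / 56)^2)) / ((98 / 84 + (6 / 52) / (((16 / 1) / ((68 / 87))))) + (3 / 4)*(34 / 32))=-1734597735 / 15964144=-108.66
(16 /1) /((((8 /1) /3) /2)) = 12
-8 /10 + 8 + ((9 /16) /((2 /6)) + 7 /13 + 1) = 10843 /1040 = 10.43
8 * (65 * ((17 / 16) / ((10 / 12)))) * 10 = 6630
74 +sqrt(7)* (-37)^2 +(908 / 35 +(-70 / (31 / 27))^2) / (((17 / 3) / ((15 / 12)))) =102884632 / 114359 +1369* sqrt(7) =4521.70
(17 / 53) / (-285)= -17 / 15105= -0.00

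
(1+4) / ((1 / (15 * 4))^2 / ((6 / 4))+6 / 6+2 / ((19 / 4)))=513000 / 145819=3.52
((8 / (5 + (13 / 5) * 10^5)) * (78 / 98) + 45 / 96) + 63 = 25875447579 / 407687840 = 63.47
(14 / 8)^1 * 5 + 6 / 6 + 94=415 / 4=103.75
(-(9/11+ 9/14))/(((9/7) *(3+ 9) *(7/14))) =-25/132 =-0.19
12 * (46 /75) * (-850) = -6256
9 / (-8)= -9 / 8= -1.12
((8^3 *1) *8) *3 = 12288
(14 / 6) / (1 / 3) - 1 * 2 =5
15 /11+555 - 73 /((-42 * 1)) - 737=-82651 /462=-178.90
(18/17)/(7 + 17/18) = 324/2431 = 0.13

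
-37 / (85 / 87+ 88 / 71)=-228549 / 13691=-16.69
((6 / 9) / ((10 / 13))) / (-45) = -13 / 675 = -0.02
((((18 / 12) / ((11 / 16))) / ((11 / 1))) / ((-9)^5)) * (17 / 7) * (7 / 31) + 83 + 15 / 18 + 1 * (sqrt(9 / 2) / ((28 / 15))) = 45 * sqrt(2) / 56 + 12378986161 / 147661866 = 84.97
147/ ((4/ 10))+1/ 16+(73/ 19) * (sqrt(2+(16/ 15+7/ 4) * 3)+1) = 383.82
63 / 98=9 / 14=0.64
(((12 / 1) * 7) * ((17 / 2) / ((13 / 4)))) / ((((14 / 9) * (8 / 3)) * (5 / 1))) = 1377 / 130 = 10.59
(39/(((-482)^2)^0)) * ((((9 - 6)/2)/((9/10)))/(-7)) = -65/7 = -9.29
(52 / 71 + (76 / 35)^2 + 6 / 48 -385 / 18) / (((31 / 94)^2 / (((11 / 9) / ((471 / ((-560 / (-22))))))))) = -875165269268 / 91107830835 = -9.61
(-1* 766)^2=586756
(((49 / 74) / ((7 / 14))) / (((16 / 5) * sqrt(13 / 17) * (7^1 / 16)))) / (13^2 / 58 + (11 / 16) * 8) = 1015 * sqrt(221) / 117364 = 0.13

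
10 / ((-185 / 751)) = -1502 / 37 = -40.59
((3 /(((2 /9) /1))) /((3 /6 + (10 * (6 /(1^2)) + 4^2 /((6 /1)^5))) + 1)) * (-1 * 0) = 0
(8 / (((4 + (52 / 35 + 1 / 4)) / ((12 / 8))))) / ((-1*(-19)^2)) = -1680 / 289883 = -0.01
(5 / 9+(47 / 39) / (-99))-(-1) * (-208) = -800990 / 3861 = -207.46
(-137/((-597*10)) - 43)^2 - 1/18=65827724279/35640900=1846.97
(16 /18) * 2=16 /9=1.78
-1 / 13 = -0.08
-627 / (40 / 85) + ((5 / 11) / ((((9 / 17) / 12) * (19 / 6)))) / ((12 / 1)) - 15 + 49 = -6511289 / 5016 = -1298.10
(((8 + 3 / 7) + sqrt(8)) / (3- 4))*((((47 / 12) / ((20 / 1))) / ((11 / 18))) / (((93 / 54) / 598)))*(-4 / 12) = 126477*sqrt(2) / 1705 + 7462143 / 23870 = 417.52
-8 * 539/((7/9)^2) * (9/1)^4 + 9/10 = -467668071/10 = -46766807.10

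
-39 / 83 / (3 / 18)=-234 / 83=-2.82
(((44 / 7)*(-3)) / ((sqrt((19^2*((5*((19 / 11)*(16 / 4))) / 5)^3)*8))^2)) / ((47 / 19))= -43923 / 5488077952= -0.00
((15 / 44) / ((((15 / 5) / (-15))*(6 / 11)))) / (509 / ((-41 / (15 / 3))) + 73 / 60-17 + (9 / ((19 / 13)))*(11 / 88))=292125 / 7206071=0.04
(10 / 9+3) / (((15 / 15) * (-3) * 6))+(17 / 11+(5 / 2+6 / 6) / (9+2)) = 1457 / 891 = 1.64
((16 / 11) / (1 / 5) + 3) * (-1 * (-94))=10622 / 11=965.64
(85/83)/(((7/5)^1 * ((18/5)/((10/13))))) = 10625/67977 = 0.16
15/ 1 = 15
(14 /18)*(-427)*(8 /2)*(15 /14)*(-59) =251930 /3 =83976.67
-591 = -591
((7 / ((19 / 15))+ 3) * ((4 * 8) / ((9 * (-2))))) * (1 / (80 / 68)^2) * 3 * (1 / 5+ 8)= -639846 / 2375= -269.41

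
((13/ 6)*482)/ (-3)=-3133/ 9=-348.11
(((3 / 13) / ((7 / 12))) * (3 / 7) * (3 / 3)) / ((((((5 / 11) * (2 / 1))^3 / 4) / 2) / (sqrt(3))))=3.13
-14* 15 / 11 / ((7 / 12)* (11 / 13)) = -4680 / 121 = -38.68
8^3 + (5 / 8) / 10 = 8193 / 16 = 512.06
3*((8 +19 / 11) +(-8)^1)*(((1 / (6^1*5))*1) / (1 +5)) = 0.03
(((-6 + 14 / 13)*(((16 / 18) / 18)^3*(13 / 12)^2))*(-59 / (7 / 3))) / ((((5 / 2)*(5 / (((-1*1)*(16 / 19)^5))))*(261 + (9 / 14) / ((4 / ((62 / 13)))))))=-21412559454208 / 9403721255416162275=-0.00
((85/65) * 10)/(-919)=-170/11947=-0.01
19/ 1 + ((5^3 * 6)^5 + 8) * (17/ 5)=4034179687500231/ 5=806835937500046.20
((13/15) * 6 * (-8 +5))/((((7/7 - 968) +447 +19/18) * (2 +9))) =1404/513755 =0.00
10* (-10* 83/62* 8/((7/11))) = -365200/217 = -1682.95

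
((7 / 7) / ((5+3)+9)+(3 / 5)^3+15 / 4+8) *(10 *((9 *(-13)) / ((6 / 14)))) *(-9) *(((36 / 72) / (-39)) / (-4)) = 6439293 / 6800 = 946.95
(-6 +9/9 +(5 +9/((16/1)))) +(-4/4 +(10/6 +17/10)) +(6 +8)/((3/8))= 40.26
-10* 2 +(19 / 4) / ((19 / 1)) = -79 / 4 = -19.75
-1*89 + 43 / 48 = -4229 / 48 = -88.10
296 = 296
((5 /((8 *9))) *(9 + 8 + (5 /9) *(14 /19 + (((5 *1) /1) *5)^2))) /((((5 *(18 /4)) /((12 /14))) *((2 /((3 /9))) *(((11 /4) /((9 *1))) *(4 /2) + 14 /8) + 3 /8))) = 27712 /417753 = 0.07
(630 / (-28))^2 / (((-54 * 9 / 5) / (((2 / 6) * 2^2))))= -125 / 18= -6.94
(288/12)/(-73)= -0.33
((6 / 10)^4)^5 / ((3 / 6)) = 0.00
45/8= 5.62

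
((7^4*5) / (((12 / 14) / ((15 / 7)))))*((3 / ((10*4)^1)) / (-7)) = -5145 / 16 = -321.56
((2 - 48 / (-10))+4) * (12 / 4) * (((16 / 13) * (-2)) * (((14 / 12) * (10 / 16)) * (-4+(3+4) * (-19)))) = 103572 / 13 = 7967.08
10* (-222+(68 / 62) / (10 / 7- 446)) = -53542555 / 24118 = -2220.02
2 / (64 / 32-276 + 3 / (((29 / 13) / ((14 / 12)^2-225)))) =-696 / 200015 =-0.00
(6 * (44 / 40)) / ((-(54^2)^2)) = -11 / 14171760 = -0.00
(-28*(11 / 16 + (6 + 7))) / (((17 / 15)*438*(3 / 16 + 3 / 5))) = -0.98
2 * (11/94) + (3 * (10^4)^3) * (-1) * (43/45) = -404199999999967/141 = -2866666666666.43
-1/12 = -0.08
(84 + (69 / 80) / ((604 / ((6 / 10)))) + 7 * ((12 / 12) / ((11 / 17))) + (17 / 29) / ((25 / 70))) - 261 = -12681131407 / 77070400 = -164.54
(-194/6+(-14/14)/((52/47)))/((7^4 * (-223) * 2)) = 5185/167051976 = 0.00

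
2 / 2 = 1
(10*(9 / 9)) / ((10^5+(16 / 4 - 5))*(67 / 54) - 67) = 12 / 148807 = 0.00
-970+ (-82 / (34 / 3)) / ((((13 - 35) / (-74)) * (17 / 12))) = -3138242 / 3179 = -987.18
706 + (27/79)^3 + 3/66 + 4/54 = 206809504667/292865166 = 706.16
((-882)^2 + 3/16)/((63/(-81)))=-112021083/112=-1000188.24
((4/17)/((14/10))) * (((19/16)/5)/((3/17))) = 19/84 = 0.23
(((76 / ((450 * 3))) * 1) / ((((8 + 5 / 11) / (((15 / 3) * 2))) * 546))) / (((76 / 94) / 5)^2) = 121495 / 26049114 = 0.00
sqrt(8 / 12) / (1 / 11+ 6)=11*sqrt(6) / 201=0.13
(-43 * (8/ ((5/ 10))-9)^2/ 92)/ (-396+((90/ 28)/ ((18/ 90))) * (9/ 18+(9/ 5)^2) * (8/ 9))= 14749/ 220616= 0.07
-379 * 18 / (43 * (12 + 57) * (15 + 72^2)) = -758 / 1713937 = -0.00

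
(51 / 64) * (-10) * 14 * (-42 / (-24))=-12495 / 64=-195.23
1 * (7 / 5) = 7 / 5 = 1.40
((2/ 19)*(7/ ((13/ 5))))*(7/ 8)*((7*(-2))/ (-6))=1715/ 2964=0.58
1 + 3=4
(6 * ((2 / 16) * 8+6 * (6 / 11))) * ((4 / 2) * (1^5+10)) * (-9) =-5076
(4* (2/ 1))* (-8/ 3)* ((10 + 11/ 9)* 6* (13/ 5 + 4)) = -142208/ 15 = -9480.53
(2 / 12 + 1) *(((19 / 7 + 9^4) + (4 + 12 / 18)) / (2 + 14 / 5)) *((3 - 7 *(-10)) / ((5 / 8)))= 5034664 / 27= 186469.04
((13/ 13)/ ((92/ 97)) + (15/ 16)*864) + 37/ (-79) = 5891339/ 7268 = 810.59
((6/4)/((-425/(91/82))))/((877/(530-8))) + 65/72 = 990747017/1100284200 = 0.90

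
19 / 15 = 1.27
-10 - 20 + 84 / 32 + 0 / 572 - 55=-659 / 8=-82.38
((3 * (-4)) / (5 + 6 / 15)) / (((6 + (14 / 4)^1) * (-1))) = 0.23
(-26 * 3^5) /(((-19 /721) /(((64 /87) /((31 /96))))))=9329209344 /17081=546174.66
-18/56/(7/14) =-9/14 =-0.64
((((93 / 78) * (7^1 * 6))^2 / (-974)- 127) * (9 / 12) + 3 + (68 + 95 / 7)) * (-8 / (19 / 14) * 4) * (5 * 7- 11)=11158466880 / 1563757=7135.68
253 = 253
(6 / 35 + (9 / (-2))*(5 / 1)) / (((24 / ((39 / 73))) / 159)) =-79.03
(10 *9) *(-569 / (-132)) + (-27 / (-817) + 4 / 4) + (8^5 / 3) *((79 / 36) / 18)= 7515072925 / 4367682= 1720.61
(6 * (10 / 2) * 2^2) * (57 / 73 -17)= -142080 / 73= -1946.30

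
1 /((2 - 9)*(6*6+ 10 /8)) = -4 /1043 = -0.00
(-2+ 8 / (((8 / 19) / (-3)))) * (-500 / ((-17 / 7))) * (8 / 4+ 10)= -2478000 / 17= -145764.71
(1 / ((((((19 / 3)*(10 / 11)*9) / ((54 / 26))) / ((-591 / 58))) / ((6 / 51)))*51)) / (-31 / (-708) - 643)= 627642 / 428336189905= 0.00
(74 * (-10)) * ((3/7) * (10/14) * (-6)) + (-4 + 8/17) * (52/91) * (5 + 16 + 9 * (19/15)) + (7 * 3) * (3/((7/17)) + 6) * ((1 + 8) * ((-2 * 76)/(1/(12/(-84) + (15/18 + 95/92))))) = -12575190042/19159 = -656359.42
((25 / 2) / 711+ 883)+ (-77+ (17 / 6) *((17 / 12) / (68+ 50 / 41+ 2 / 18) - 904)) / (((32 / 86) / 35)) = -575731009986793 / 2328257664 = -247279.77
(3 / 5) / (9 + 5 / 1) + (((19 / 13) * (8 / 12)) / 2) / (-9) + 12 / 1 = 294563 / 24570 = 11.99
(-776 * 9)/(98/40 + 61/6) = -419040/757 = -553.55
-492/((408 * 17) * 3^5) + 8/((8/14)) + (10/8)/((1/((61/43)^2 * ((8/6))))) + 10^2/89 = 427072058525/23113250694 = 18.48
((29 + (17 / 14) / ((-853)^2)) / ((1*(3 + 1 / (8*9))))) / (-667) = -0.01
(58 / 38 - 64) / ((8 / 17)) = -20179 / 152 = -132.76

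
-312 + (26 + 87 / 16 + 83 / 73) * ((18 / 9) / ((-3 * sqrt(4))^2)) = -6521441 / 21024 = -310.19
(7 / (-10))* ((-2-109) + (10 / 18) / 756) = 755239 / 9720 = 77.70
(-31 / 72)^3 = -29791 / 373248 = -0.08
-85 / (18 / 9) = -85 / 2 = -42.50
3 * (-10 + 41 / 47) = -1287 / 47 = -27.38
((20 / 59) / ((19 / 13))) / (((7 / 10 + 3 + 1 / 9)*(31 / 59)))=23400 / 202027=0.12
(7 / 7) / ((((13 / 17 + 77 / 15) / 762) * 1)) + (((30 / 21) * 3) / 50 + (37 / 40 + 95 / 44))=38322397 / 289520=132.37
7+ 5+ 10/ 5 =14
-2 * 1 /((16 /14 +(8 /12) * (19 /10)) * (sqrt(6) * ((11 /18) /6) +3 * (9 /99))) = -244944 /13133 +91476 * sqrt(6) /13133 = -1.59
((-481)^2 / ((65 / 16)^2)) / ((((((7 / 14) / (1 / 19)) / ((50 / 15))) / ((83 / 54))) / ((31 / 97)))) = 1803487744 / 746415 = 2416.20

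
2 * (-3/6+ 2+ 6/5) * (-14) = -378/5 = -75.60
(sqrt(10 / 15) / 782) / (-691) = -0.00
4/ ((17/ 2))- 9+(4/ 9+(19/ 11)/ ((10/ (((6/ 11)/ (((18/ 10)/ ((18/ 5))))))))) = -7.90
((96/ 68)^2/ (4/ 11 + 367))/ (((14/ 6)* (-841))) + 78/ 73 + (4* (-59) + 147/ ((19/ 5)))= -207930581919709/ 1059533470709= -196.25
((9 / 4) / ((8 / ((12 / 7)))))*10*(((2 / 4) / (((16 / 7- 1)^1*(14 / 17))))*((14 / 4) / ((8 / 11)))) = 2805 / 256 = 10.96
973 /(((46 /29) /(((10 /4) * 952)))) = 33578230 /23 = 1459923.04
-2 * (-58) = 116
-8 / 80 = -1 / 10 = -0.10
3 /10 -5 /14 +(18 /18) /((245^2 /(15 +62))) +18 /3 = 50971 /8575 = 5.94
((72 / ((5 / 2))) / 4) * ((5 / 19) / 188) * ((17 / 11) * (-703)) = -5661 / 517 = -10.95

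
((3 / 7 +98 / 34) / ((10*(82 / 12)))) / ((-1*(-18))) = 197 / 73185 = 0.00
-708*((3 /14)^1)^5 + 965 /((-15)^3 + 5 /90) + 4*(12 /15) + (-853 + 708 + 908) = 31267124881269 /40840337720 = 765.59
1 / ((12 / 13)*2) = 13 / 24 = 0.54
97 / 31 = 3.13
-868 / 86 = -434 / 43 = -10.09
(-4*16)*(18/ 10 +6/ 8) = -816/ 5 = -163.20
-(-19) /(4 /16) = 76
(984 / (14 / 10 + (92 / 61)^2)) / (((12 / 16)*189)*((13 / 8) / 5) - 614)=-976390400 / 2070813641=-0.47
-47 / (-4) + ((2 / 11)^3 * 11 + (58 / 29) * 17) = 22175 / 484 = 45.82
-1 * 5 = -5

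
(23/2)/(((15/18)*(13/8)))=552/65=8.49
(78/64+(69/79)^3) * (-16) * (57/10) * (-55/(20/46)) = 428892206589/19721560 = 21747.38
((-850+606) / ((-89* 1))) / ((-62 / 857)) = -104554 / 2759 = -37.90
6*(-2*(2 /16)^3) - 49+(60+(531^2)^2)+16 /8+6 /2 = 10176256708733 /128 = 79502005536.98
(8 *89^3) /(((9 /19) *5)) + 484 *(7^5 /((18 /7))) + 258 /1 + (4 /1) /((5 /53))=5544979.91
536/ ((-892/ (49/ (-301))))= 938/ 9589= 0.10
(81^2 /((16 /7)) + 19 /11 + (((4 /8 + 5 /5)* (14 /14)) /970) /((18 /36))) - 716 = 184050489 /85360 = 2156.17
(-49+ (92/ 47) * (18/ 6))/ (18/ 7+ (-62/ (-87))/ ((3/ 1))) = -3703329/ 241204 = -15.35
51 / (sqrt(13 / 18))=153* sqrt(26) / 13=60.01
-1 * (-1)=1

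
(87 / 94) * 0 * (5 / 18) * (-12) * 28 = 0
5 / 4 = 1.25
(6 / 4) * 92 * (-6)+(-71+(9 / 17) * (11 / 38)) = -580655 / 646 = -898.85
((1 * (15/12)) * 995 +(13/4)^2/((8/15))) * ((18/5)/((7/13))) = 540657/64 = 8447.77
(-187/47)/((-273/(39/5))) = 187/1645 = 0.11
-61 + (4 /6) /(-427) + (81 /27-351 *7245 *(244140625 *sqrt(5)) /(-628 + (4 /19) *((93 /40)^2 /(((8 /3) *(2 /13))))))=-74300 /1281 + 3282398437500000000 *sqrt(5) /3305543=2220411604174.37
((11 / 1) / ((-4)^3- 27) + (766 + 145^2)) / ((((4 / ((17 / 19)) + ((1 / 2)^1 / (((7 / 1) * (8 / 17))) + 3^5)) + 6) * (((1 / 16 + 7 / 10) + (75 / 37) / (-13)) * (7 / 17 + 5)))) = 399132201600 / 15249404363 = 26.17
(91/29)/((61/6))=546/1769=0.31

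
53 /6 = 8.83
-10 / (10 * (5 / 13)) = -13 / 5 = -2.60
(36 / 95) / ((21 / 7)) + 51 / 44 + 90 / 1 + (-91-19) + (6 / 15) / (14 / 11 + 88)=-38400261 / 2052380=-18.71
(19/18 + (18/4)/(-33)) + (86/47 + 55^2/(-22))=-1253993/9306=-134.75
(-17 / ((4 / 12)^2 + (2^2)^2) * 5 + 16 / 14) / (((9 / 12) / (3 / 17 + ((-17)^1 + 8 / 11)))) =1443080 / 16269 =88.70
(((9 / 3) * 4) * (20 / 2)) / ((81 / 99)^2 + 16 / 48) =119.67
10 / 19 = 0.53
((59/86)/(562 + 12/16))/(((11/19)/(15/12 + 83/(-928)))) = 1207317/494031472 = 0.00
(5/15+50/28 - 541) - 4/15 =-539.15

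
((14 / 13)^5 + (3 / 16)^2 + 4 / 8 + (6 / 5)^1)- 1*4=-387963687 / 475255040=-0.82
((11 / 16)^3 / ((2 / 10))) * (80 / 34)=33275 / 8704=3.82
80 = 80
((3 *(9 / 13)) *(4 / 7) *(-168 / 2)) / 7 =-1296 / 91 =-14.24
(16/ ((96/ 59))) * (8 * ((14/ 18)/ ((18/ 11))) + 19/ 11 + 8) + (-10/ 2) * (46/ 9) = 574625/ 5346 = 107.49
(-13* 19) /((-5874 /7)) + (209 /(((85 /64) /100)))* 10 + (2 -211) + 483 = 15741515285 /99858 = 157639.00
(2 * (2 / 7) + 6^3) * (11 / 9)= 16676 / 63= 264.70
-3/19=-0.16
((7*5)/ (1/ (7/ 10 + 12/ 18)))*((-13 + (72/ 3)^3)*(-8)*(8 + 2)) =-158550280/ 3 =-52850093.33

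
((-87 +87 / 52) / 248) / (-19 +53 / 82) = 181917 / 9704240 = 0.02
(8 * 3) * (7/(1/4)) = 672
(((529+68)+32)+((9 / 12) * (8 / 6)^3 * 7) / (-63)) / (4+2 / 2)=50933 / 405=125.76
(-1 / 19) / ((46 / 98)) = -49 / 437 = -0.11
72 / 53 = 1.36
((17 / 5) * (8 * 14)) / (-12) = -476 / 15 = -31.73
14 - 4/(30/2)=206/15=13.73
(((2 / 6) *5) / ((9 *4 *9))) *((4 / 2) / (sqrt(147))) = 0.00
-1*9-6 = -15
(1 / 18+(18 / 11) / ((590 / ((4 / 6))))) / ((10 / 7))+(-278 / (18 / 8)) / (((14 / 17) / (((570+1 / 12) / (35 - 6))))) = -1049112572861 / 355716900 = -2949.29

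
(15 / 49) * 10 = 150 / 49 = 3.06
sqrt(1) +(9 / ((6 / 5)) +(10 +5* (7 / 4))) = 27.25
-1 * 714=-714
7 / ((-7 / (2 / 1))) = -2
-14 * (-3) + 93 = 135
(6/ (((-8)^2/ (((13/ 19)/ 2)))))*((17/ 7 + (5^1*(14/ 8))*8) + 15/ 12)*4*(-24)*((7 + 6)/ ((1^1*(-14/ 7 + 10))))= -368.64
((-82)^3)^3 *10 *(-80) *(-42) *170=-957442871940252278784000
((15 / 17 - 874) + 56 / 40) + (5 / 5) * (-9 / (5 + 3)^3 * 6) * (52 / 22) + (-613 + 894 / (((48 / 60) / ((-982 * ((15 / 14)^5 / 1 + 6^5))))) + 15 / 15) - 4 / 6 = -51502372177282863443 / 6034385280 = -8534816685.96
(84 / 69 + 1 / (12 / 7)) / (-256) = -497 / 70656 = -0.01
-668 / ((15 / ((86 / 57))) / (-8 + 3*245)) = -41764696 / 855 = -48847.60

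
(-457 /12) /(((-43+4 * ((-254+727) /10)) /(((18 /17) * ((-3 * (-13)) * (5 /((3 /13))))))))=-5792475 /24854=-233.06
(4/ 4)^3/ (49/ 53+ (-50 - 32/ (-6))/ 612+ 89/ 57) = 924426/ 2230591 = 0.41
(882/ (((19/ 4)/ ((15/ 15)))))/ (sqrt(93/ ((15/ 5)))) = 3528 *sqrt(31)/ 589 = 33.35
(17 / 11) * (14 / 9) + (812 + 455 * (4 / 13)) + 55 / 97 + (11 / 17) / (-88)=1247190229 / 1306008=954.96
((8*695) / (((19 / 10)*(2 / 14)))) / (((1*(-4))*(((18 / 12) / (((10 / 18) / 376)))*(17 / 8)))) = -973000 / 409887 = -2.37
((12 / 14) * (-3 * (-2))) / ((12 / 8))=24 / 7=3.43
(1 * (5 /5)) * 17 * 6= 102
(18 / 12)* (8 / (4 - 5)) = -12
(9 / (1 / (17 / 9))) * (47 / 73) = 799 / 73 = 10.95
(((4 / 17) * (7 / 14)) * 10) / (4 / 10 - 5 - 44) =-100 / 4131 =-0.02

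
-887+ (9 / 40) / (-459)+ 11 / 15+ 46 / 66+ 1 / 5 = -885.37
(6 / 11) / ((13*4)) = 3 / 286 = 0.01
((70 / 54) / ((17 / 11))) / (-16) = -385 / 7344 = -0.05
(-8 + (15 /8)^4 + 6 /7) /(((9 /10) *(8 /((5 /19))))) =3739375 /19611648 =0.19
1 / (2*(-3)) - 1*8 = -49 / 6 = -8.17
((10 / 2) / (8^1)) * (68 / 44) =85 / 88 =0.97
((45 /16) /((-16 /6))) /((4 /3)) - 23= -23.79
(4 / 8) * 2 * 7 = 7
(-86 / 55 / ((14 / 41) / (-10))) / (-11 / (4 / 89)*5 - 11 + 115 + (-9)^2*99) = 14104 / 2124969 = 0.01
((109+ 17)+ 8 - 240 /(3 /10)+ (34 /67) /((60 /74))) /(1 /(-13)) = 8693113 /1005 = 8649.86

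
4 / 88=1 / 22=0.05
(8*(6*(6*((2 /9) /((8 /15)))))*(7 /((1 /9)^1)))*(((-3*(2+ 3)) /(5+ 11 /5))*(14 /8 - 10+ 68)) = -1882125 /2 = -941062.50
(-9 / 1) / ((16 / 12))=-27 / 4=-6.75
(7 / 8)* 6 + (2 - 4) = 13 / 4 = 3.25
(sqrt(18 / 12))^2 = 1.50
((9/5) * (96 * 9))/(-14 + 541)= 7776/2635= 2.95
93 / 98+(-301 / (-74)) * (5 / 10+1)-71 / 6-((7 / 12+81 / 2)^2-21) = -1671.62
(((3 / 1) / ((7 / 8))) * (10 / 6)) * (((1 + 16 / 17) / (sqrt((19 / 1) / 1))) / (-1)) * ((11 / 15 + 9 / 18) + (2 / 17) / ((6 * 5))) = -27764 * sqrt(19) / 38437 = -3.15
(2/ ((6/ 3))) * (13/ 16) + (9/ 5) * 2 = 353/ 80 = 4.41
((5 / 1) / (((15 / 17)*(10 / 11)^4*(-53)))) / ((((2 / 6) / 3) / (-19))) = 14187129 / 530000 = 26.77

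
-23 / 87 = -0.26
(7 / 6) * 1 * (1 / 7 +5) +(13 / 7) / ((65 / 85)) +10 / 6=10.10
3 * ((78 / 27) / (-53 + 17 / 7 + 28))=-91 / 237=-0.38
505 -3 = 502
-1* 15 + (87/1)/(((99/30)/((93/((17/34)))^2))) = 10032675/11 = 912061.36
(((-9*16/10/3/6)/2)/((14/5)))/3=-1/21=-0.05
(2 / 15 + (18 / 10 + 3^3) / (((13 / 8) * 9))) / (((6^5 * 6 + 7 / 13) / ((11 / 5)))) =902 / 9098025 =0.00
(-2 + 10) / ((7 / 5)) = 40 / 7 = 5.71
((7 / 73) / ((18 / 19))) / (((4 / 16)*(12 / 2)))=133 / 1971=0.07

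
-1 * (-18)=18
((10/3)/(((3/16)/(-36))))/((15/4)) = -512/3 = -170.67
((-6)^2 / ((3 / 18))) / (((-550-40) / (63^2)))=-428652 / 295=-1453.06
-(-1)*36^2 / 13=1296 / 13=99.69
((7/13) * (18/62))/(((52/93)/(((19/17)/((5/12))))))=0.75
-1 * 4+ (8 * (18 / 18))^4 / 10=2028 / 5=405.60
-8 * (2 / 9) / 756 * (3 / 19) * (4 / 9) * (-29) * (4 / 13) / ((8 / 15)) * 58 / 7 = 0.02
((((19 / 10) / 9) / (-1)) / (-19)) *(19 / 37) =19 / 3330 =0.01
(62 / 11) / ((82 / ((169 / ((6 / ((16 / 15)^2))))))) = 670592 / 304425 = 2.20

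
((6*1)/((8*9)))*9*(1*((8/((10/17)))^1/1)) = 10.20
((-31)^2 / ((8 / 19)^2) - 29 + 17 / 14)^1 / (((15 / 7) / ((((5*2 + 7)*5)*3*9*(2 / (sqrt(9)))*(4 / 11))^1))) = 123215949 / 88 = 1400181.24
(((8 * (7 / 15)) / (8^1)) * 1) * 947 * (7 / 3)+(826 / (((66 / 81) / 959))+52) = 481757578 / 495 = 973247.63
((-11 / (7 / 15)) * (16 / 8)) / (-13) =330 / 91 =3.63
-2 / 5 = -0.40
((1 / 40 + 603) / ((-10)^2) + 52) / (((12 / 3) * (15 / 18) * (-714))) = -232121 / 9520000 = -0.02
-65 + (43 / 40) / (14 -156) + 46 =-107963 / 5680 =-19.01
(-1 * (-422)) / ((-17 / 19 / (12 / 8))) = -12027 / 17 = -707.47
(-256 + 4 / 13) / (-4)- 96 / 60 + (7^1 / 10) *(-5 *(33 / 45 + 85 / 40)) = 32647 / 624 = 52.32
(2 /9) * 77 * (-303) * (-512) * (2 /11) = 1447936 /3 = 482645.33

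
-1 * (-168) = 168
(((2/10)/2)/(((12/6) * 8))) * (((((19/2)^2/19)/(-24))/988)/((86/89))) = -89/68689920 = -0.00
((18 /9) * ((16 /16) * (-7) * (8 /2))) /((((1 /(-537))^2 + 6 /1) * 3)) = -5382888 /1730215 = -3.11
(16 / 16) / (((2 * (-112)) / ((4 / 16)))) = -1 / 896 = -0.00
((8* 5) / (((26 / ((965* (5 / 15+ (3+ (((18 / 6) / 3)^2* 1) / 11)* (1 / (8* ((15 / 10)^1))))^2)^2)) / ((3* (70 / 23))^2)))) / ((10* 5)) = 4511212421625 / 15490178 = 291230.51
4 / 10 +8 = 42 / 5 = 8.40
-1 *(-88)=88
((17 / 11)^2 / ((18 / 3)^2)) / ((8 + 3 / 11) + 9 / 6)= 0.01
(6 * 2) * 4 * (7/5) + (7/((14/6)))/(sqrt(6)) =sqrt(6)/2 + 336/5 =68.42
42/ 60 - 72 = -713/ 10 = -71.30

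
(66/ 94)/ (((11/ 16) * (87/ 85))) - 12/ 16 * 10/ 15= 1357/ 2726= 0.50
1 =1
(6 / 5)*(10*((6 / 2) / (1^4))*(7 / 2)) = 126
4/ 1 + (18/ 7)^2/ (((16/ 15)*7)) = 6703/ 1372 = 4.89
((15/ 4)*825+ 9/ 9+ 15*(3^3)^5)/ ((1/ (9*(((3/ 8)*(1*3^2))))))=209210072157/ 32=6537814754.91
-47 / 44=-1.07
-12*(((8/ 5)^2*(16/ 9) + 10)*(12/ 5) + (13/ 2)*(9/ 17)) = -978278/ 2125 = -460.37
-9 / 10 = -0.90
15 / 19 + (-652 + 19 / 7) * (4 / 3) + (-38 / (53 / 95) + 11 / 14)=-13142893 / 14098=-932.25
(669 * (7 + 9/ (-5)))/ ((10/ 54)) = 469638/ 25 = 18785.52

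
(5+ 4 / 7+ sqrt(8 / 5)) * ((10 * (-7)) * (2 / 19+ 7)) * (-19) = 3780 * sqrt(10)+ 52650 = 64603.41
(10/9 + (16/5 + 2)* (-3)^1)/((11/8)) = -5216/495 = -10.54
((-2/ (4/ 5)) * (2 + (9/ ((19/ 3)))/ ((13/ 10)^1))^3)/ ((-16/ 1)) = 69678710/ 15069223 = 4.62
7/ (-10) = -7/ 10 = -0.70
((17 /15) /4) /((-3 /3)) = -17 /60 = -0.28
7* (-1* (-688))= 4816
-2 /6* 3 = -1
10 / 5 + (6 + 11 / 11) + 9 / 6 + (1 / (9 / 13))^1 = 215 / 18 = 11.94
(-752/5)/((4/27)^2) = -34263/5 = -6852.60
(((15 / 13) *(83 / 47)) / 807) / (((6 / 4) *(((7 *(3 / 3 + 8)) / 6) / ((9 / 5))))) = 332 / 1150513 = 0.00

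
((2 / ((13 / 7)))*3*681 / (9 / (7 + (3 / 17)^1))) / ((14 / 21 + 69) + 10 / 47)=54667956 / 2177513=25.11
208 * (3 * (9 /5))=5616 /5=1123.20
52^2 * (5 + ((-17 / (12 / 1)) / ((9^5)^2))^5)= 108364844256775727778172667986354016287014141982557187207 / 8015151202424240220279043490114942033063176182159552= 13520.00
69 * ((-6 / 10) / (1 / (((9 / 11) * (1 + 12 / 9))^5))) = -1049.86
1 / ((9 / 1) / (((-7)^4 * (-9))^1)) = -2401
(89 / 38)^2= 7921 / 1444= 5.49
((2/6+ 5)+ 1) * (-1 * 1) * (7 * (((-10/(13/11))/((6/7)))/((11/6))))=9310/39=238.72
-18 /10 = -9 /5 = -1.80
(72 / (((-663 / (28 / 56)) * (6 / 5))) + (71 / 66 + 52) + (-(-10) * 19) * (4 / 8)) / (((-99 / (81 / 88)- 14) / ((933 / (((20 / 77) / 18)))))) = -380742089301 / 4835480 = -78739.25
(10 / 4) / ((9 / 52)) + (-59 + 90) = 409 / 9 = 45.44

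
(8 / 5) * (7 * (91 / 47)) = 5096 / 235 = 21.69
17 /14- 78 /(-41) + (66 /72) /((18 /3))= 67561 /20664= 3.27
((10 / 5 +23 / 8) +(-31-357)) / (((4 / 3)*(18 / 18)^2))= -9195 / 32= -287.34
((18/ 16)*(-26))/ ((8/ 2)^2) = -117/ 64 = -1.83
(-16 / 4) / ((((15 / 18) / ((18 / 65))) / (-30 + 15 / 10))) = 12312 / 325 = 37.88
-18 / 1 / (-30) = 3 / 5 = 0.60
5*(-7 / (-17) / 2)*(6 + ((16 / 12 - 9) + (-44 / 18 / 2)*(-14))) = 15.90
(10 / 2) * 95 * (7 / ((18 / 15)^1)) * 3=16625 / 2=8312.50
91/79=1.15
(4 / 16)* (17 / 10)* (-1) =-17 / 40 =-0.42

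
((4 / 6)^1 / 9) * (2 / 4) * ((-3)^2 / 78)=1 / 234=0.00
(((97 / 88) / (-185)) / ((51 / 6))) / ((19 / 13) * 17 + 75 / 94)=-59267 / 2168207030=-0.00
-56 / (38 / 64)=-1792 / 19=-94.32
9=9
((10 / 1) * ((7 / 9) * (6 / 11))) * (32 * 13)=58240 / 33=1764.85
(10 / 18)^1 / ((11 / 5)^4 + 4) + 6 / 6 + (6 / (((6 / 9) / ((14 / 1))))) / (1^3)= 19595288 / 154269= 127.02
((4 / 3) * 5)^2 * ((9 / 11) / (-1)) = -400 / 11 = -36.36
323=323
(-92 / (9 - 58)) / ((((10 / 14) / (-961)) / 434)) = -5481544 / 5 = -1096308.80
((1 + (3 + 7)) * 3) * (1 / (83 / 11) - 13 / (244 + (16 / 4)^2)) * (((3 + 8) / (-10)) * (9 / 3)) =-149193 / 16600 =-8.99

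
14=14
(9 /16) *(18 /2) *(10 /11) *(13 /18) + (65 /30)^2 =12701 /1584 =8.02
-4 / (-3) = 4 / 3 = 1.33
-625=-625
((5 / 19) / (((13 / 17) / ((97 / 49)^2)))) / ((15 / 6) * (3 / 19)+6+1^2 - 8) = -2.23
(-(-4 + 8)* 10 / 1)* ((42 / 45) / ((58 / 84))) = -1568 / 29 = -54.07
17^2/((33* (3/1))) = 289/99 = 2.92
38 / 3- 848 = -835.33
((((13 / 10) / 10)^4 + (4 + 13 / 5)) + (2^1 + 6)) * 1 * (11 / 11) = 1460028561 / 100000000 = 14.60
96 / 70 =48 / 35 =1.37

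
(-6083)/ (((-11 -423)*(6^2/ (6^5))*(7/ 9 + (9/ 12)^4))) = 216235008/ 78151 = 2766.89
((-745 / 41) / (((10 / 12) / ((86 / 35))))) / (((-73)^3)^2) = -76884 / 217164614724715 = -0.00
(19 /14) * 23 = 437 /14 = 31.21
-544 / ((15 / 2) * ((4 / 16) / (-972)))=1410048 / 5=282009.60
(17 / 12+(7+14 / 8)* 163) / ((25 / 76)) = 325508 / 75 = 4340.11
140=140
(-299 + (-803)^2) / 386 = 322255 / 193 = 1669.72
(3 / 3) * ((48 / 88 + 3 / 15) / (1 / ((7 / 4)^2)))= 2009 / 880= 2.28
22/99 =2/9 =0.22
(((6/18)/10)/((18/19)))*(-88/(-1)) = 418/135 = 3.10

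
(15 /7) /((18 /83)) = 415 /42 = 9.88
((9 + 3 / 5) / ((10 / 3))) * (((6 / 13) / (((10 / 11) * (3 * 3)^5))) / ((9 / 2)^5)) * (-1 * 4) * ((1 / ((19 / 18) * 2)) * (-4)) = 45056 / 443022503625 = 0.00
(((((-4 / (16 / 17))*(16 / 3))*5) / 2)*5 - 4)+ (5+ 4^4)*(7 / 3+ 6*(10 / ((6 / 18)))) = 141905 / 3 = 47301.67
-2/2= -1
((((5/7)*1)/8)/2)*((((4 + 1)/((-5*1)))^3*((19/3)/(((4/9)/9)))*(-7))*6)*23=176985/32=5530.78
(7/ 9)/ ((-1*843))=-7/ 7587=-0.00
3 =3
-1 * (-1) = 1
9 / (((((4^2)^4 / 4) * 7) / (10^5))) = 28125 / 3584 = 7.85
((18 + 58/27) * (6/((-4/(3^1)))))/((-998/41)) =5576/1497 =3.72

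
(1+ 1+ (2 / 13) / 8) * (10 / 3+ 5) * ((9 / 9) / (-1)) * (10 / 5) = -875 / 26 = -33.65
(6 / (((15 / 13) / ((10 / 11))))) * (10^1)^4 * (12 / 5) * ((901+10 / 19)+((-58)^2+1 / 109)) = 1002248832000 / 2071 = 483944390.15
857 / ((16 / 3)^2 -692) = -7713 / 5972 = -1.29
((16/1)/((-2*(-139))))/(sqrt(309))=8*sqrt(309)/42951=0.00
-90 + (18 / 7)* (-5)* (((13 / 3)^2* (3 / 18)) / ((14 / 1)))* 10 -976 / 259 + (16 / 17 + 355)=21583762 / 92463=233.43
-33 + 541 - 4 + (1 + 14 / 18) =4552 / 9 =505.78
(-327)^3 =-34965783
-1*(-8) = 8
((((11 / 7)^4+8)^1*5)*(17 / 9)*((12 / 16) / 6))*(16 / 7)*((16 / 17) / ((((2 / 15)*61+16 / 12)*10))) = 451320 / 1193297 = 0.38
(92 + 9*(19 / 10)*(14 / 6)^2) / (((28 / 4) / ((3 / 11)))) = 5553 / 770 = 7.21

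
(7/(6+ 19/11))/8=77/680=0.11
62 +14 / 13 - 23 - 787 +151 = -7747 / 13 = -595.92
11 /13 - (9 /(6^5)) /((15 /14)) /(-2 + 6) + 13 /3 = 5.18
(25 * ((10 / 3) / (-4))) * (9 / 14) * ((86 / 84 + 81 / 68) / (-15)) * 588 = 1162.87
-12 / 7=-1.71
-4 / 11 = -0.36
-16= -16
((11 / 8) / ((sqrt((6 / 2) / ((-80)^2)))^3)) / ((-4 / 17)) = -575810.67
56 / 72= 7 / 9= 0.78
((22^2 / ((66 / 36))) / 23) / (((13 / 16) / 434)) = 1833216 / 299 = 6131.16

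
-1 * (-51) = 51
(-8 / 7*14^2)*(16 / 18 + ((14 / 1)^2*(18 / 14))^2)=-128025856 / 9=-14225095.11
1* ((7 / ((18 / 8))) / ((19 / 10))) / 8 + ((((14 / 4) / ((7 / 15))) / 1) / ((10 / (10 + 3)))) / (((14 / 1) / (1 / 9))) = 2701 / 9576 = 0.28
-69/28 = -2.46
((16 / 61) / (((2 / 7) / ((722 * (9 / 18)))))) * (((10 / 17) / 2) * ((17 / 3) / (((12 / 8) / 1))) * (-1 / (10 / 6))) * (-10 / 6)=202160 / 549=368.23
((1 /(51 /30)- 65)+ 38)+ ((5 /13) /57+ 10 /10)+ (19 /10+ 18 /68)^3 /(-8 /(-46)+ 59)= -25.23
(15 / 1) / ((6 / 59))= 295 / 2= 147.50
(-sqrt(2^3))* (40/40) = -2* sqrt(2) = -2.83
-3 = -3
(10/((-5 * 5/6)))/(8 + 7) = -4/25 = -0.16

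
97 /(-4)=-97 /4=-24.25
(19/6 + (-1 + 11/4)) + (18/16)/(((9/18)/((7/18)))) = 139/24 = 5.79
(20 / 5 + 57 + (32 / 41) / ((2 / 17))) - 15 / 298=825739 / 12218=67.58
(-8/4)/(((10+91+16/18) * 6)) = -3/917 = -0.00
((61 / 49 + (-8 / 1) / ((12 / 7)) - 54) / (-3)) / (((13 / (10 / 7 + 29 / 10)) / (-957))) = -271960579 / 44590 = -6099.14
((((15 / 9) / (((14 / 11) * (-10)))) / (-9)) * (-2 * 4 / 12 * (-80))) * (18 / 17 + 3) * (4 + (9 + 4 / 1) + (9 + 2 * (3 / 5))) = 16192 / 189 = 85.67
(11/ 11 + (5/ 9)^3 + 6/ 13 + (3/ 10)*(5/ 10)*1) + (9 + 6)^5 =143932275451/ 189540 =759376.78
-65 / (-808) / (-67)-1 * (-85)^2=-391132665 / 54136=-7225.00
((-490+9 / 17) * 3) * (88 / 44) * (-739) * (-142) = -5239134588 / 17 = -308184387.53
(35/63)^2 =25/81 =0.31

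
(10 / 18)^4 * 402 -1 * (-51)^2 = -5604637 / 2187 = -2562.71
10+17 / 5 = 67 / 5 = 13.40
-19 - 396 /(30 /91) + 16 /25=-30489 /25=-1219.56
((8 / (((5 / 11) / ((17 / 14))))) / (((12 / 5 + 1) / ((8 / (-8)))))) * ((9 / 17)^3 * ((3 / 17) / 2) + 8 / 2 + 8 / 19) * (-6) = 1857646692 / 11108293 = 167.23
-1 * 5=-5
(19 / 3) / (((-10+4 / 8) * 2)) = -1 / 3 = -0.33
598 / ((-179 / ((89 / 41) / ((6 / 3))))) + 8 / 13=-3.01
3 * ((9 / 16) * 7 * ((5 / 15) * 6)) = 189 / 8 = 23.62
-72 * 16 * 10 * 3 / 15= -2304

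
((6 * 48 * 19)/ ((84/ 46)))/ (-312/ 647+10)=6785736/ 21553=314.84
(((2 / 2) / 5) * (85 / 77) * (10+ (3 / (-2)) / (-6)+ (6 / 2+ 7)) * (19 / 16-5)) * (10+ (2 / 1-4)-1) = -119.31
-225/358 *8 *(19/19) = -900/179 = -5.03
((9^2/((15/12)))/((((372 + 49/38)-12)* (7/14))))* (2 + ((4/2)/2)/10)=0.75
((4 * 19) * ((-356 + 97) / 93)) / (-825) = 19684 / 76725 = 0.26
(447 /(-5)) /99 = -149 /165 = -0.90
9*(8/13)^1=72/13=5.54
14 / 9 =1.56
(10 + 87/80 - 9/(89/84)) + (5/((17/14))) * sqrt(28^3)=18463/7120 + 3920 * sqrt(7)/17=612.67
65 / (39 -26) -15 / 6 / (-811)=5.00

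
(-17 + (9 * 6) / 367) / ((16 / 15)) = -15.80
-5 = -5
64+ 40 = 104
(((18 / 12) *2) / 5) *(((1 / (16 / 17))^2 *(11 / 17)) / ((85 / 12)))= 99 / 1600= 0.06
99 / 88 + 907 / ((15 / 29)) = 210559 / 120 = 1754.66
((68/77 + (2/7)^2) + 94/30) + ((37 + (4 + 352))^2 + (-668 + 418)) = 1246732048/8085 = 154203.10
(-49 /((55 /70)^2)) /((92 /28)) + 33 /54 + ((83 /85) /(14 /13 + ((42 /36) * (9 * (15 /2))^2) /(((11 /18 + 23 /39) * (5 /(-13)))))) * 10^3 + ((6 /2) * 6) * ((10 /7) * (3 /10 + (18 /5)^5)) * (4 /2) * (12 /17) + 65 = 1969259383496932946911 /89499558843213750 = 22003.01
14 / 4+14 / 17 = 147 / 34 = 4.32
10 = 10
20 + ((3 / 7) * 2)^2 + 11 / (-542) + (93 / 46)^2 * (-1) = 467190643 / 28098364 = 16.63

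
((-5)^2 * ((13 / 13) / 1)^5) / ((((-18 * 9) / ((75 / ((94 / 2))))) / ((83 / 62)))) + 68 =10648333 / 157356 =67.67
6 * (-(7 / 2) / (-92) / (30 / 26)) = 0.20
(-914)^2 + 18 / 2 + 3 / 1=835408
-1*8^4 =-4096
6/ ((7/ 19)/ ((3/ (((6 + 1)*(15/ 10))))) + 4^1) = 1.13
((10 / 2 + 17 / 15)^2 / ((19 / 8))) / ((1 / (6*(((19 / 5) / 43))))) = 135424 / 16125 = 8.40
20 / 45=4 / 9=0.44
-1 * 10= -10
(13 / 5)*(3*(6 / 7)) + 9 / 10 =531 / 70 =7.59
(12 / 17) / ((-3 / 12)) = -48 / 17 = -2.82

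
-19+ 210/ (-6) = -54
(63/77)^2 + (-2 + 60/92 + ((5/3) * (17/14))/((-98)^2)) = -761322229/1122573144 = -0.68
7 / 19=0.37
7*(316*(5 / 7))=1580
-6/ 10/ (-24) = 1/ 40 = 0.02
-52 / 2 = -26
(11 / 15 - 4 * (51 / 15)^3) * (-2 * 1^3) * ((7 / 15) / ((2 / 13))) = 5339971 / 5625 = 949.33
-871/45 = -19.36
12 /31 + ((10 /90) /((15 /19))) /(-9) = 13991 /37665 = 0.37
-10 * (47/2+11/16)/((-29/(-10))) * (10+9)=-183825/116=-1584.70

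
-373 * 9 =-3357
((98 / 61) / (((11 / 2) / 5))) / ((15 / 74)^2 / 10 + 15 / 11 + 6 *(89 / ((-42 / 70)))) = -306656 / 186582103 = -0.00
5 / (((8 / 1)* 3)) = 5 / 24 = 0.21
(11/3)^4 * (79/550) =105149/4050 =25.96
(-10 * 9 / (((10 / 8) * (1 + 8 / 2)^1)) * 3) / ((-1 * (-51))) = -72 / 85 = -0.85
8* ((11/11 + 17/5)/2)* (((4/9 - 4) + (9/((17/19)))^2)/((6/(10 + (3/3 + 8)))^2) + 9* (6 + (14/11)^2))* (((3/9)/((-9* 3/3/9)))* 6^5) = -759584942656/15895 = -47787665.47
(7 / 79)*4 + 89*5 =35183 / 79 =445.35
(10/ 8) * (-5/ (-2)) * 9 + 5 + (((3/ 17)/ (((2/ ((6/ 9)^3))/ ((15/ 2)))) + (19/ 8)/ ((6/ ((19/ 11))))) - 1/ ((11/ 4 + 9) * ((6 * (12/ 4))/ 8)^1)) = 33.97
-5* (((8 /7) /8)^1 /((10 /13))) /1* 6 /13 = -3 /7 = -0.43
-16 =-16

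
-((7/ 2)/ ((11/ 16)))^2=-3136/ 121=-25.92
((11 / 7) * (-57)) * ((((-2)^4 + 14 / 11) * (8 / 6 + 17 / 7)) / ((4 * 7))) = -207.86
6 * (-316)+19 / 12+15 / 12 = -11359 / 6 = -1893.17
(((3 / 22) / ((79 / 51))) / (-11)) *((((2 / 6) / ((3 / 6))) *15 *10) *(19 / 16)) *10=-363375 / 38236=-9.50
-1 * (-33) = 33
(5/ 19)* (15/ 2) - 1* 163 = -6119/ 38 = -161.03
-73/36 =-2.03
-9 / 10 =-0.90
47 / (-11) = -47 / 11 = -4.27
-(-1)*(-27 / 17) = -27 / 17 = -1.59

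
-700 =-700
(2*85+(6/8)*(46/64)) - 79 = 11717/128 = 91.54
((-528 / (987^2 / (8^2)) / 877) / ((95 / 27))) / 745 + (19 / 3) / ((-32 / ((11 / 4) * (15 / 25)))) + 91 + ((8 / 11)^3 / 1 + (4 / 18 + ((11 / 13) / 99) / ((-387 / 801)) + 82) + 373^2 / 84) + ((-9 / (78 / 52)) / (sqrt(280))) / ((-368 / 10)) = 3 * sqrt(70) / 2576 + 3511875196802233042167559 / 1919518733811171292800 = 1829.57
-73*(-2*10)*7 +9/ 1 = 10229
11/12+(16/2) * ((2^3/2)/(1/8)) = 3083/12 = 256.92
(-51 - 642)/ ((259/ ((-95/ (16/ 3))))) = 28215/ 592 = 47.66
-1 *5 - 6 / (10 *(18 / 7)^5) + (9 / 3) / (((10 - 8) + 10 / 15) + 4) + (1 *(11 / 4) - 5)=-21431911 / 3149280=-6.81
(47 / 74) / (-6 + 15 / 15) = -47 / 370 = -0.13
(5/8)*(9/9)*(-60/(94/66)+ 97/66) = -630605/24816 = -25.41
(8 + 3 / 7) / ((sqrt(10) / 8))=236* sqrt(10) / 35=21.32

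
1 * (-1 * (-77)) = 77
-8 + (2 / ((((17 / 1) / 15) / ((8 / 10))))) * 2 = -88 / 17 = -5.18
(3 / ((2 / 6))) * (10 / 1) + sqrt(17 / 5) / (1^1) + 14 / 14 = sqrt(85) / 5 + 91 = 92.84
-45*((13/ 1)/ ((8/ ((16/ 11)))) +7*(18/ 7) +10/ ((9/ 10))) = -15580/ 11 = -1416.36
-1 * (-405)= 405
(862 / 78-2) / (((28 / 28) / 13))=353 / 3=117.67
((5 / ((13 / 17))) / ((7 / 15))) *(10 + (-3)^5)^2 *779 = 592540571.70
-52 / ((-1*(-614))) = -0.08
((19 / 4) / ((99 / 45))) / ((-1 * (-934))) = 0.00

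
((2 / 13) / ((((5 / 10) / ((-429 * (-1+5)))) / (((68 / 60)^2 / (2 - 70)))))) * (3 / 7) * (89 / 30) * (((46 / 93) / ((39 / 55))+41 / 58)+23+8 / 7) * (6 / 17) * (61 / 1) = 4493255529554 / 644245875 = 6974.44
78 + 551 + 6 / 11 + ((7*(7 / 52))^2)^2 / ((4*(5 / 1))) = 1012722228811 / 1608555520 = 629.58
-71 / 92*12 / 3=-3.09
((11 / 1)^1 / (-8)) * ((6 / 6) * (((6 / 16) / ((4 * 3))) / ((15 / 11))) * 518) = -31339 / 1920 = -16.32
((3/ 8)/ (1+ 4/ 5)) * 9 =15/ 8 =1.88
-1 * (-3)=3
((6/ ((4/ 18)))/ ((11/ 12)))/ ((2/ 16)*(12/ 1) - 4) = -11.78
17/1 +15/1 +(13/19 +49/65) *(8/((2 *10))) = 201152/6175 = 32.58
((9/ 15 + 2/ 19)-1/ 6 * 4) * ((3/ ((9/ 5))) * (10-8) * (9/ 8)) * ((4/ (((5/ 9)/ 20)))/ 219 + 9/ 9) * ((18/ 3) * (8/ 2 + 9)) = 51909/ 2774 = 18.71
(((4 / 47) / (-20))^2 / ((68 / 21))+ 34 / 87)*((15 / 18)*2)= 127682027 / 196026660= 0.65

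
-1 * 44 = -44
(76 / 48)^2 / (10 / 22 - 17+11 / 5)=-19855 / 113616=-0.17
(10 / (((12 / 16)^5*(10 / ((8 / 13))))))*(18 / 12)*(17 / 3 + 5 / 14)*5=2590720 / 22113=117.16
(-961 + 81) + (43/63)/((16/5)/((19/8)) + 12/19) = -10418635/11844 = -879.66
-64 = -64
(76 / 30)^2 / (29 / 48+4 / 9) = 23104 / 3775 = 6.12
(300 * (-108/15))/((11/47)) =-101520/11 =-9229.09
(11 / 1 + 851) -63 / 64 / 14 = 110327 / 128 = 861.93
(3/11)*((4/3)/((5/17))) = 68/55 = 1.24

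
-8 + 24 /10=-28 /5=-5.60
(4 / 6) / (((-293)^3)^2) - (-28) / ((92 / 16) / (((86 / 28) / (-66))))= -108826376488987922 / 480228021832222191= -0.23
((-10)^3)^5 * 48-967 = -48000000000000967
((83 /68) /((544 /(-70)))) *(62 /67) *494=-71.80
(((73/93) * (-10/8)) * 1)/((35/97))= -7081/2604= -2.72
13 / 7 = 1.86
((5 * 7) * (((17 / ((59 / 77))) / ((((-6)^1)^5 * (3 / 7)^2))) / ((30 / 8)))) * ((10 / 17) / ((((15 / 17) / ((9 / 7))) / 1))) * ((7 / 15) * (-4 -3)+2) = 1218679 / 7741980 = 0.16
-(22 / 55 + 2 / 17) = -44 / 85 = -0.52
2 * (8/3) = 16/3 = 5.33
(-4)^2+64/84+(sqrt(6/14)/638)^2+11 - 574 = -546.24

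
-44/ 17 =-2.59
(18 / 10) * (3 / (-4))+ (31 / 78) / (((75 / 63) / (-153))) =-68157 / 1300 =-52.43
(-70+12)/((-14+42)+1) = -2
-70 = -70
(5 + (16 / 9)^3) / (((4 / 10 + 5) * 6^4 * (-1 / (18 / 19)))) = -38705 / 26926344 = -0.00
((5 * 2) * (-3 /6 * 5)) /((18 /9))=-25 /2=-12.50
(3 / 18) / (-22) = -1 / 132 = -0.01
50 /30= 5 /3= 1.67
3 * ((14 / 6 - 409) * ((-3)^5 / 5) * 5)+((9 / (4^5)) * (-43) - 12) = 296447.62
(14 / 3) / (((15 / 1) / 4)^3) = 896 / 10125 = 0.09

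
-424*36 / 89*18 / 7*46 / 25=-12638592 / 15575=-811.47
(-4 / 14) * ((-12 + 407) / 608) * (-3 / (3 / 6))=1185 / 1064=1.11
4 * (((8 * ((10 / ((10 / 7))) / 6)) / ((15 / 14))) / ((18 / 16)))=12544 / 405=30.97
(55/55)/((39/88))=88/39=2.26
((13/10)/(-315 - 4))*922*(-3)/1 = 17979/1595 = 11.27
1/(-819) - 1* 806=-660115/819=-806.00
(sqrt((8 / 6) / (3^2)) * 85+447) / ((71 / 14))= 2380 * sqrt(3) / 639+6258 / 71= 94.59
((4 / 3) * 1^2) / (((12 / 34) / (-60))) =-680 / 3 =-226.67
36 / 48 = 3 / 4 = 0.75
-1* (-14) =14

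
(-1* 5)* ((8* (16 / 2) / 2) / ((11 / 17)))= -2720 / 11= -247.27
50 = 50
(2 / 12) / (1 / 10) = 5 / 3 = 1.67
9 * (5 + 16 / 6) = 69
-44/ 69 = -0.64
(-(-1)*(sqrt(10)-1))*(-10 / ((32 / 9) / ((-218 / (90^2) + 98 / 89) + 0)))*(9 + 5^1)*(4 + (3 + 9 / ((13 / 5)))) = 46076681 / 104130-46076681*sqrt(10) / 104130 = -956.79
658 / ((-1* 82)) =-329 / 41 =-8.02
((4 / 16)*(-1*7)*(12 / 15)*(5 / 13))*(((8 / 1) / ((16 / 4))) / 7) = -0.15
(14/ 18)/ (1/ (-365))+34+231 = -170/ 9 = -18.89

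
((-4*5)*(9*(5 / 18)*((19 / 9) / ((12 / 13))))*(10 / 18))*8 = -123500 / 243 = -508.23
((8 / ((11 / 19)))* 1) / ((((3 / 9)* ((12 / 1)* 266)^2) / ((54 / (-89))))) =-9 / 3645796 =-0.00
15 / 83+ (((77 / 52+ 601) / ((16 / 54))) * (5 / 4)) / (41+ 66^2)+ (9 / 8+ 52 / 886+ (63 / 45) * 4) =10145541391731 / 1345121797760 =7.54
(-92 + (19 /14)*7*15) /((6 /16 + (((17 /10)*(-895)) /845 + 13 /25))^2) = 61.58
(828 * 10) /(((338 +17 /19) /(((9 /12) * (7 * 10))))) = 8259300 /6439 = 1282.70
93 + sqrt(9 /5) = 3 * sqrt(5) /5 + 93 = 94.34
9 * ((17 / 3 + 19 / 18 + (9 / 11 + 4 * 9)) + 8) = 10205 / 22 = 463.86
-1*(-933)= 933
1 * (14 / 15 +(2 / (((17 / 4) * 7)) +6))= 12496 / 1785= 7.00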